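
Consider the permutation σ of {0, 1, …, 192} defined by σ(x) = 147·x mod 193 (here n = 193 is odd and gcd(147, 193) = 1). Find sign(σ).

+1

Orbit of 165 under x↦147x: [165, 130, 3, 55, 172, 1, 147]… (length divides ord_193(147)).
Decompose π into cycles: lengths [48, 48, 48, 48, 1] (5 cycles, including the fixed point 0).
n − c = 193 − 5 = 188; sign = (−1)^188 = +1.
Via Zolotarev, sign(π_{147}) = (147|193) = +1.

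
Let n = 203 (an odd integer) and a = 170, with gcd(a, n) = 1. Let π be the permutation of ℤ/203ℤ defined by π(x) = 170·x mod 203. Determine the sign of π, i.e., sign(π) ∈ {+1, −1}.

+1

Orbit of 36 under x↦170x: [36, 30, 25, 190, 23, 53, 78]… (length divides ord_203(170)).
Cycle type of π: 21×8 + 7×4 + 3×2 + 1; total 15 cycles.
sign(π) = (−1)^{n − #cycles} = (−1)^{203−15} = (−1)^188 = +1.
Check: (170/203) = +1 by Zolotarev.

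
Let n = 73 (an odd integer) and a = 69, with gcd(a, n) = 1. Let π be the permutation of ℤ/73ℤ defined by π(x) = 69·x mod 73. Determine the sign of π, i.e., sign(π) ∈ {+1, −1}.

Trace 37: π^k(37) = [37, 71, 8, 41, 55, 72, 4] for k=0..6.
The orbit structure of x ↦ 69x mod 73: 5 orbits of sizes [18, 18, 18, 18, 1].
With 5 cycles on 73 points, sign = (−1)^{73−5} = +1.
(69|73)_J = +1 (Zolotarev's lemma cross-check).

+1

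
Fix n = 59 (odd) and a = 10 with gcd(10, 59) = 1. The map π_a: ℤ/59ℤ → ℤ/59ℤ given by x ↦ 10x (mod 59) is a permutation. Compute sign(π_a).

-1

Orbit of 15 under x↦10x: [15, 32, 25, 14, 22, 43, 17]… (length divides ord_59(10)).
Cycle type of π: 58 + 1; total 2 cycles.
2 cycles on 59: each ℓ→(−1)^(ℓ−1), product (−1)^57 = -1.
Zolotarev: (10|59) = -1, matching the cycle-count sign.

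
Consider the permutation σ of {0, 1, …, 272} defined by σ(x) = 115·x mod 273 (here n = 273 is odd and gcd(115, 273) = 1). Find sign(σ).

Start at x=121: 121 → 265 → 172 → 124 → 64 → 262 → 100 → … (one orbit).
Cycle lengths of π_115 on ℤ/273ℤ: [12, 12, 12, 12, 12, 12, 12, 12, 12, 12, 12, 12, 12, 12, 12, 12, 12, 12, 12, 12, 12, 6, 6, 6, 1, 1, 1]; 27 cycles in total.
27 cycles on 273: each ℓ→(−1)^(ℓ−1), product (−1)^246 = +1.

+1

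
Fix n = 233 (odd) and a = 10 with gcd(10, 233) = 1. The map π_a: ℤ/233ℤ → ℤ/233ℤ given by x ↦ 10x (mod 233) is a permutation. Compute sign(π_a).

-1

Trace 177: π^k(177) = [177, 139, 225, 153, 132, 155, 152] for k=0..6.
π_10 has 2 disjoint cycles with lengths [232, 1] on {0,…,232}.
Σ(ℓ_i−1) = 233−2 = 231; sign = (−1)^231 = -1.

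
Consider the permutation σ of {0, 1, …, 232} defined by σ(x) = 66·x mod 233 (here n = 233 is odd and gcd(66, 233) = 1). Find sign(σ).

+1

Trace 232: π^k(232) = [232, 167, 71, 26, 85, 18, 23] for k=0..6.
Decompose π into cycles: lengths [116, 116, 1] (3 cycles, including the fixed point 0).
n − c = 233 − 3 = 230; sign = (−1)^230 = +1.
(66|233)_J = +1 (Zolotarev's lemma cross-check).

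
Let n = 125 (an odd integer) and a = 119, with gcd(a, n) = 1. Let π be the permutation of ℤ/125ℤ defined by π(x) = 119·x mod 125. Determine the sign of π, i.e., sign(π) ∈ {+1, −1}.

Orbit of 109 under x↦119x: [109, 96, 49, 81, 14, 41, 4]… (length divides ord_125(119)).
Cycle lengths of π_119 on ℤ/125ℤ: [50, 50, 10, 10, 2, 2, 1]; 7 cycles in total.
125 − 7 = 118 transpositions; sign(π) = (−1)^118 = +1.

+1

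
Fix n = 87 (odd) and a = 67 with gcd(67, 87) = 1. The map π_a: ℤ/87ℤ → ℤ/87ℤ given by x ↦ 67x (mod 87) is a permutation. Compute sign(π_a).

Orbit of 7 under x↦67x: [7, 34, 16, 28, 49, 64, 25]… (length divides ord_87(67)).
Cycle lengths of π_67 on ℤ/87ℤ: [14, 14, 14, 14, 14, 14, 1, 1, 1]; 9 cycles in total.
n − c = 87 − 9 = 78; sign = (−1)^78 = +1.
(67|87)_J = +1 (Zolotarev's lemma cross-check).

+1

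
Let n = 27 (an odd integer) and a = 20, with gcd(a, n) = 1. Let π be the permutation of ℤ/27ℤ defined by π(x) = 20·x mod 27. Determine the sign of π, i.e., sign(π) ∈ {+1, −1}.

-1

Orbit of 17 under x↦20x: [17, 16, 23, 1, 20, 22, 8]… (length divides ord_27(20)).
π_20 has 4 disjoint cycles with lengths [18, 6, 2, 1] on {0,…,26}.
With 4 cycles on 27 points, sign = (−1)^{27−4} = -1.
(20|27)_J = -1 (Zolotarev's lemma cross-check).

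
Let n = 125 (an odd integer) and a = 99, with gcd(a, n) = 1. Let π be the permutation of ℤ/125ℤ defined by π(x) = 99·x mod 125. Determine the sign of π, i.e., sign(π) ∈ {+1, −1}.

+1

Start at x=76: 76 → 24 → 1 → 99 → 51 → 49 → 101 → … (one orbit).
23 cycles of lengths [10, 10, 10, 10, 10, 10, 10, 10, 10, 10, 2, 2, 2, 2, 2, 2, 2, 2, 2, 2, 2, 2, 1].
Σ(ℓ_i−1) = 125−23 = 102; sign = (−1)^102 = +1.
(99|125)_J = +1 (Zolotarev's lemma cross-check).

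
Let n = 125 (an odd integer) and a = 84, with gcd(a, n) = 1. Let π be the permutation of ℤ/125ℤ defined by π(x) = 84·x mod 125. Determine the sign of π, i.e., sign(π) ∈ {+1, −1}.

Start at x=54: 54 → 36 → 24 → 16 → 94 → 21 → 14 → … (one orbit).
The orbit structure of x ↦ 84x mod 125: 7 orbits of sizes [50, 50, 10, 10, 2, 2, 1].
Σ(ℓ_i−1) = 125−7 = 118; sign = (−1)^118 = +1.
The Jacobi symbol (84|125) = +1 (Zolotarev) agrees.

+1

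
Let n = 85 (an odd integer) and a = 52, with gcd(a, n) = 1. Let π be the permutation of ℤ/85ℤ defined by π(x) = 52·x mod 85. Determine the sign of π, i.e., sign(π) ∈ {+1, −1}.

Start at x=69: 69 → 18 → 1 → 52 → 69 (one orbit).
Cycle lengths of π_52 on ℤ/85ℤ: [4, 4, 4, 4, 4, 4, 4, 4, 4, 4, 4, 4, 4, 4, 4, 4, 4, 1, 1, 1, 1, 1, 1, 1, 1, 1, 1, 1, 1, 1, 1, 1, 1, 1]; 34 cycles in total.
n − c = 85 − 34 = 51; sign = (−1)^51 = -1.
Via Zolotarev, sign(π_{52}) = (52|85) = -1.

-1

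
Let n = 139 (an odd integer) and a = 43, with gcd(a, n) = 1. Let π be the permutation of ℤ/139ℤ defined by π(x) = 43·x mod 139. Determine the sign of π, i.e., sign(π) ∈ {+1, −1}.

-1

Trace 97: π^k(97) = [97, 1, 43, 42, 138, 96] for k=0..5.
Cycle lengths of π_43 on ℤ/139ℤ: [6, 6, 6, 6, 6, 6, 6, 6, 6, 6, 6, 6, 6, 6, 6, 6, 6, 6, 6, 6, 6, 6, 6, 1]; 24 cycles in total.
n − c = 139 − 24 = 115; sign = (−1)^115 = -1.
The Jacobi symbol (43|139) = -1 (Zolotarev) agrees.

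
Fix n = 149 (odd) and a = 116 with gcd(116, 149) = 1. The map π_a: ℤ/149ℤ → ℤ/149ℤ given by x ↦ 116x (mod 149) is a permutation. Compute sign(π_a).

+1

Orbit of 4 under x↦116x: [4, 17, 35, 37, 120, 63, 7]… (length divides ord_149(116)).
π_116 has 3 disjoint cycles with lengths [74, 74, 1] on {0,…,148}.
n − c = 149 − 3 = 146; sign = (−1)^146 = +1.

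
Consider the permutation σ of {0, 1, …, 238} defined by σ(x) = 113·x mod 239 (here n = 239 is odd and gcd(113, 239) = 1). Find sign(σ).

Start at x=187: 187 → 99 → 193 → 60 → 88 → 145 → 133 → … (one orbit).
π_113 has 3 disjoint cycles with lengths [119, 119, 1] on {0,…,238}.
3 cycles on 239: each ℓ→(−1)^(ℓ−1), product (−1)^236 = +1.
Check: (113/239) = +1 by Zolotarev.

+1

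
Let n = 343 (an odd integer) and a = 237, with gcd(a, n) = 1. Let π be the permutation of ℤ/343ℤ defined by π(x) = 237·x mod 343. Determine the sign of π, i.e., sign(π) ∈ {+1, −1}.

Start at x=337: 337 → 293 → 155 → 34 → 169 → 265 → 36 → … (one orbit).
Decompose π into cycles: lengths [98, 98, 98, 14, 14, 14, 2, 2, 2, 1] (10 cycles, including the fixed point 0).
sign(π) = (−1)^{n − #cycles} = (−1)^{343−10} = (−1)^333 = -1.

-1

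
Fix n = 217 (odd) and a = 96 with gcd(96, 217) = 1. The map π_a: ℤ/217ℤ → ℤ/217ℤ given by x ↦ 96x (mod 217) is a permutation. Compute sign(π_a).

Trace 102: π^k(102) = [102, 27, 205, 150, 78, 110, 144] for k=0..6.
π_96 has 9 disjoint cycles with lengths [30, 30, 30, 30, 30, 30, 30, 6, 1] on {0,…,216}.
With 9 cycles on 217 points, sign = (−1)^{217−9} = +1.

+1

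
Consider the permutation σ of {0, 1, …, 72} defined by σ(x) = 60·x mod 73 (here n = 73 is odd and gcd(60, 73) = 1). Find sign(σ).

-1

Trace 17: π^k(17) = [17, 71, 26, 27, 14, 37, 30] for k=0..6.
Cycle type of π: 72 + 1; total 2 cycles.
2 cycles on 73: each ℓ→(−1)^(ℓ−1), product (−1)^71 = -1.
(60|73)_J = -1 (Zolotarev's lemma cross-check).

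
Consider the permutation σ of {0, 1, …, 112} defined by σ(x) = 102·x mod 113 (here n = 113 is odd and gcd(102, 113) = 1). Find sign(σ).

Trace 13: π^k(13) = [13, 83, 104, 99, 41, 1, 102] for k=0..6.
Cycle lengths of π_102 on ℤ/113ℤ: [56, 56, 1]; 3 cycles in total.
With 3 cycles on 113 points, sign = (−1)^{113−3} = +1.

+1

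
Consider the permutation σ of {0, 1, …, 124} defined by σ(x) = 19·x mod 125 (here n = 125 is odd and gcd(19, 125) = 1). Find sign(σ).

Trace 71: π^k(71) = [71, 99, 6, 114, 41, 29, 51] for k=0..6.
The orbit structure of x ↦ 19x mod 125: 7 orbits of sizes [50, 50, 10, 10, 2, 2, 1].
125 − 7 = 118 transpositions; sign(π) = (−1)^118 = +1.
The Jacobi symbol (19|125) = +1 (Zolotarev) agrees.

+1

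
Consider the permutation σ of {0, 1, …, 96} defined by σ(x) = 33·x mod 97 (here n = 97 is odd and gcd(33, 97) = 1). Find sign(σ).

+1

Start at x=47: 47 → 96 → 64 → 75 → 50 → 1 → 33 → … (one orbit).
Cycle type of π: 8×12 + 1; total 13 cycles.
With 13 cycles on 97 points, sign = (−1)^{97−13} = +1.
The Jacobi symbol (33|97) = +1 (Zolotarev) agrees.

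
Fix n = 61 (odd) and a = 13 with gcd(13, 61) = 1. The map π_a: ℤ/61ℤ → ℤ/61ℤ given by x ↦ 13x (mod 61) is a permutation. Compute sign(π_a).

+1

Orbit of 47 under x↦13x: [47, 1, 13]… (length divides ord_61(13)).
Decompose π into cycles: lengths [3, 3, 3, 3, 3, 3, 3, 3, 3, 3, 3, 3, 3, 3, 3, 3, 3, 3, 3, 3, 1] (21 cycles, including the fixed point 0).
Σ(ℓ_i−1) = 61−21 = 40; sign = (−1)^40 = +1.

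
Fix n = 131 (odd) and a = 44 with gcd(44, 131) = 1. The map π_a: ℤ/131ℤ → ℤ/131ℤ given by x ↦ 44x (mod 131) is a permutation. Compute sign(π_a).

+1

Start at x=113: 113 → 125 → 129 → 43 → 58 → 63 → 21 → … (one orbit).
Decompose π into cycles: lengths [65, 65, 1] (3 cycles, including the fixed point 0).
3 cycles on 131: each ℓ→(−1)^(ℓ−1), product (−1)^128 = +1.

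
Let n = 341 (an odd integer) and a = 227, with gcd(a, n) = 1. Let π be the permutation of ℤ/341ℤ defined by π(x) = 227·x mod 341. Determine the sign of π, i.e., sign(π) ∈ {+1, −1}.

Start at x=95: 95 → 82 → 200 → 47 → 98 → 81 → 314 → … (one orbit).
Cycle type of π: 30×10 + 15×2 + 10 + 1; total 14 cycles.
341 − 14 = 327 transpositions; sign(π) = (−1)^327 = -1.
Via Zolotarev, sign(π_{227}) = (227|341) = -1.

-1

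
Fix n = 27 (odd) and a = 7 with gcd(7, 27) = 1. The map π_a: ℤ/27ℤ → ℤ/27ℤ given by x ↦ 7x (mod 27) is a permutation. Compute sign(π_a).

Orbit of 1 under x↦7x: [1, 7, 22, 19, 25, 13, 10]… (length divides ord_27(7)).
π_7 has 7 disjoint cycles with lengths [9, 9, 3, 3, 1, 1, 1] on {0,…,26}.
Σ(ℓ_i−1) = 27−7 = 20; sign = (−1)^20 = +1.

+1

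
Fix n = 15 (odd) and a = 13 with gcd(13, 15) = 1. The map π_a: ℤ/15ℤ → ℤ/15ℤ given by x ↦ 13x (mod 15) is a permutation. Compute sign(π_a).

-1

Trace 7: π^k(7) = [7, 1, 13, 4] for k=0..3.
The orbit structure of x ↦ 13x mod 15: 6 orbits of sizes [4, 4, 4, 1, 1, 1].
6 cycles on 15: each ℓ→(−1)^(ℓ−1), product (−1)^9 = -1.
Via Zolotarev, sign(π_{13}) = (13|15) = -1.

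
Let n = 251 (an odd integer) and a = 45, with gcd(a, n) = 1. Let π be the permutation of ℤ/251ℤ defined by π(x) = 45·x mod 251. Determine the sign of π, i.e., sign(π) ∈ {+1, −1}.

+1

Orbit of 201 under x↦45x: [201, 9, 154, 153, 108, 91, 79]… (length divides ord_251(45)).
Decompose π into cycles: lengths [125, 125, 1] (3 cycles, including the fixed point 0).
Σ(ℓ_i−1) = 251−3 = 248; sign = (−1)^248 = +1.
Via Zolotarev, sign(π_{45}) = (45|251) = +1.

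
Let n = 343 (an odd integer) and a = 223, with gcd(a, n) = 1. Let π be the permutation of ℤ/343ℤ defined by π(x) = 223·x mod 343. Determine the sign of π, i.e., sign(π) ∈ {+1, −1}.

Orbit of 195 under x↦223x: [195, 267, 202, 113, 160, 8, 69]… (length divides ord_343(223)).
Decompose π into cycles: lengths [98, 98, 98, 14, 14, 14, 2, 2, 2, 1] (10 cycles, including the fixed point 0).
sign(π) = (−1)^{n − #cycles} = (−1)^{343−10} = (−1)^333 = -1.

-1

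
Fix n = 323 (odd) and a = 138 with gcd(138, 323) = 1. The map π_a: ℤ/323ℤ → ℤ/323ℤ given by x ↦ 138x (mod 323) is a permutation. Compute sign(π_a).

+1

Start at x=121: 121 → 225 → 42 → 305 → 100 → 234 → 315 → … (one orbit).
9 cycles of lengths [72, 72, 72, 72, 9, 9, 8, 8, 1].
sign(π) = (−1)^{n − #cycles} = (−1)^{323−9} = (−1)^314 = +1.
Via Zolotarev, sign(π_{138}) = (138|323) = +1.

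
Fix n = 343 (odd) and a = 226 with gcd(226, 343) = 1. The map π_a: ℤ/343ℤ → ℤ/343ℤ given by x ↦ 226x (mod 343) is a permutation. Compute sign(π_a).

+1

Orbit of 30 under x↦226x: [30, 263, 99, 79, 18, 295, 128]… (length divides ord_343(226)).
31 cycles of lengths [21, 21, 21, 21, 21, 21, 21, 21, 21, 21, 21, 21, 21, 21, 3, 3, 3, 3, 3, 3, 3, 3, 3, 3, 3, 3, 3, 3, 3, 3, 1].
Σ(ℓ_i−1) = 343−31 = 312; sign = (−1)^312 = +1.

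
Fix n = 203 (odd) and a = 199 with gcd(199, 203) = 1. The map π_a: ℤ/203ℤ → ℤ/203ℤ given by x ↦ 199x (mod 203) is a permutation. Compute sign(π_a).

-1

Trace 111: π^k(111) = [111, 165, 152, 1, 199, 16, 139] for k=0..6.
Cycle lengths of π_199 on ℤ/203ℤ: [42, 42, 42, 42, 7, 7, 7, 7, 6, 1]; 10 cycles in total.
sign(π) = (−1)^{n − #cycles} = (−1)^{203−10} = (−1)^193 = -1.
The Jacobi symbol (199|203) = -1 (Zolotarev) agrees.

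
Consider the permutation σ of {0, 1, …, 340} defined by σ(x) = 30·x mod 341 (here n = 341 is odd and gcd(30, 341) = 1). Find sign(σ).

+1

Trace 123: π^k(123) = [123, 280, 216, 1, 30, 218, 61] for k=0..6.
Cycle lengths of π_30 on ℤ/341ℤ: [10, 10, 10, 10, 10, 10, 10, 10, 10, 10, 10, 10, 10, 10, 10, 10, 10, 10, 10, 10, 10, 10, 10, 10, 10, 10, 10, 10, 10, 10, 10, 2, 2, 2, 2, 2, 2, 2, 2, 2, 2, 2, 2, 2, 2, 2, 1]; 47 cycles in total.
47 cycles on 341: each ℓ→(−1)^(ℓ−1), product (−1)^294 = +1.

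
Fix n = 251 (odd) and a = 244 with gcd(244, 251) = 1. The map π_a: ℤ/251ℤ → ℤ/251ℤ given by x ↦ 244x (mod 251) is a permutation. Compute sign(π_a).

-1

Orbit of 119 under x↦244x: [119, 171, 58, 96, 81, 186, 204]… (length divides ord_251(244)).
2 cycles of lengths [250, 1].
sign(π) = (−1)^{n − #cycles} = (−1)^{251−2} = (−1)^249 = -1.
Via Zolotarev, sign(π_{244}) = (244|251) = -1.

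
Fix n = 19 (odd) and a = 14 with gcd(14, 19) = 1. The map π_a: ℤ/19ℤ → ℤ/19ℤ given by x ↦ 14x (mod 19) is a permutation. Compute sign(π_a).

Orbit of 12 under x↦14x: [12, 16, 15, 1, 14, 6, 8]… (length divides ord_19(14)).
The orbit structure of x ↦ 14x mod 19: 2 orbits of sizes [18, 1].
sign(π) = (−1)^{n − #cycles} = (−1)^{19−2} = (−1)^17 = -1.
(14|19)_J = -1 (Zolotarev's lemma cross-check).

-1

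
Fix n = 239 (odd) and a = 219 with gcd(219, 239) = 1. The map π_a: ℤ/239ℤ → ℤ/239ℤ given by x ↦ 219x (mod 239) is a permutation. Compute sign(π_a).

Trace 24: π^k(24) = [24, 237, 40, 156, 226, 21, 58] for k=0..6.
Cycle lengths of π_219 on ℤ/239ℤ: [238, 1]; 2 cycles in total.
n − c = 239 − 2 = 237; sign = (−1)^237 = -1.
The Jacobi symbol (219|239) = -1 (Zolotarev) agrees.

-1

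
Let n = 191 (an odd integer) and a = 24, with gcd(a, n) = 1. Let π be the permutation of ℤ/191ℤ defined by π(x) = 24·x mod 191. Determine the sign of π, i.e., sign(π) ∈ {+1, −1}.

+1

Start at x=149: 149 → 138 → 65 → 32 → 4 → 96 → 12 → … (one orbit).
π_24 has 3 disjoint cycles with lengths [95, 95, 1] on {0,…,190}.
Σ(ℓ_i−1) = 191−3 = 188; sign = (−1)^188 = +1.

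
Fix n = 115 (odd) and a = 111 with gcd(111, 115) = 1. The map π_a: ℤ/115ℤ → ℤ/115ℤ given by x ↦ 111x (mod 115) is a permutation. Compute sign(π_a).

-1

Trace 56: π^k(56) = [56, 6, 91, 96, 76, 41, 66] for k=0..6.
10 cycles of lengths [22, 22, 22, 22, 22, 1, 1, 1, 1, 1].
n − c = 115 − 10 = 105; sign = (−1)^105 = -1.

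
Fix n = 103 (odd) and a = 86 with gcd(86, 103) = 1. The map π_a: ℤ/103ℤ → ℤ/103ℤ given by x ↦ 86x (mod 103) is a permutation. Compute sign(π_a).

Trace 74: π^k(74) = [74, 81, 65, 28, 39, 58, 44] for k=0..6.
π_86 has 2 disjoint cycles with lengths [102, 1] on {0,…,102}.
Σ(ℓ_i−1) = 103−2 = 101; sign = (−1)^101 = -1.

-1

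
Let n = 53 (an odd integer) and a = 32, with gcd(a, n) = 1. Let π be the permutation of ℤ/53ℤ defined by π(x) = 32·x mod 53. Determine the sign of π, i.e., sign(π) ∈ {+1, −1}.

Trace 28: π^k(28) = [28, 48, 52, 21, 36, 39, 29] for k=0..6.
Decompose π into cycles: lengths [52, 1] (2 cycles, including the fixed point 0).
With 2 cycles on 53 points, sign = (−1)^{53−2} = -1.
Check: (32/53) = -1 by Zolotarev.

-1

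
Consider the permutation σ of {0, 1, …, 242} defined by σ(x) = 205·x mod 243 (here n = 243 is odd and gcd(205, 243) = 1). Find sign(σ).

Orbit of 169 under x↦205x: [169, 139, 64, 241, 76, 28, 151]… (length divides ord_243(205)).
Decompose π into cycles: lengths [81, 81, 27, 27, 9, 9, 3, 3, 1, 1, 1] (11 cycles, including the fixed point 0).
11 cycles on 243: each ℓ→(−1)^(ℓ−1), product (−1)^232 = +1.

+1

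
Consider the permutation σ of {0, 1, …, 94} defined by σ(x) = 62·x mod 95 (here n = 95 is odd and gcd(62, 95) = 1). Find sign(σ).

Trace 62: π^k(62) = [62, 44, 68, 36, 47, 64, 73] for k=0..6.
Decompose π into cycles: lengths [36, 36, 9, 9, 4, 1] (6 cycles, including the fixed point 0).
95 − 6 = 89 transpositions; sign(π) = (−1)^89 = -1.

-1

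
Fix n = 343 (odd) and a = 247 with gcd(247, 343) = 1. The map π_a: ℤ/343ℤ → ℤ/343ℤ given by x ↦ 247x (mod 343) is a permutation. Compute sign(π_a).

+1

Trace 309: π^k(309) = [309, 177, 158, 267, 93, 333, 274] for k=0..6.
7 cycles of lengths [147, 147, 21, 21, 3, 3, 1].
n − c = 343 − 7 = 336; sign = (−1)^336 = +1.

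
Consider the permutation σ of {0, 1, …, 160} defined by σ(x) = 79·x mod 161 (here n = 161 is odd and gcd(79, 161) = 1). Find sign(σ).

Orbit of 71 under x↦79x: [71, 135, 39, 22, 128, 130, 127]… (length divides ord_161(79)).
Cycle lengths of π_79 on ℤ/161ℤ: [66, 66, 22, 3, 3, 1]; 6 cycles in total.
Σ(ℓ_i−1) = 161−6 = 155; sign = (−1)^155 = -1.
The Jacobi symbol (79|161) = -1 (Zolotarev) agrees.

-1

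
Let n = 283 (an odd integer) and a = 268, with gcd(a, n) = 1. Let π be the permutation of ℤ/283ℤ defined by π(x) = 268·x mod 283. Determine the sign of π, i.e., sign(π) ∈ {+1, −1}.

Trace 197: π^k(197) = [197, 158, 177, 175, 205, 38, 279] for k=0..6.
The orbit structure of x ↦ 268x mod 283: 4 orbits of sizes [94, 94, 94, 1].
n − c = 283 − 4 = 279; sign = (−1)^279 = -1.
Check: (268/283) = -1 by Zolotarev.

-1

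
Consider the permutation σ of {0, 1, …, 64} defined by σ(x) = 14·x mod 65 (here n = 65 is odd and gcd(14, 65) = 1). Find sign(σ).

Orbit of 1 under x↦14x: [1, 14]… (length divides ord_65(14)).
39 cycles of lengths [2, 2, 2, 2, 2, 2, 2, 2, 2, 2, 2, 2, 2, 2, 2, 2, 2, 2, 2, 2, 2, 2, 2, 2, 2, 2, 1, 1, 1, 1, 1, 1, 1, 1, 1, 1, 1, 1, 1].
With 39 cycles on 65 points, sign = (−1)^{65−39} = +1.
Check: (14/65) = +1 by Zolotarev.

+1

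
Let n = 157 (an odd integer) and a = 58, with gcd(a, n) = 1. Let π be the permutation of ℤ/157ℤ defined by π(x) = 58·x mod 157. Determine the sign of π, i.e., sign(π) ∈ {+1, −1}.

+1

Orbit of 67 under x↦58x: [67, 118, 93, 56, 108, 141, 14]… (length divides ord_157(58)).
Decompose π into cycles: lengths [26, 26, 26, 26, 26, 26, 1] (7 cycles, including the fixed point 0).
n − c = 157 − 7 = 150; sign = (−1)^150 = +1.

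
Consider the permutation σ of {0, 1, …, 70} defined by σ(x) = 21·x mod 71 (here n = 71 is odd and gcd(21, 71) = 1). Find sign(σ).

-1

Trace 64: π^k(64) = [64, 66, 37, 67, 58, 11, 18] for k=0..6.
2 cycles of lengths [70, 1].
Σ(ℓ_i−1) = 71−2 = 69; sign = (−1)^69 = -1.
(21|71)_J = -1 (Zolotarev's lemma cross-check).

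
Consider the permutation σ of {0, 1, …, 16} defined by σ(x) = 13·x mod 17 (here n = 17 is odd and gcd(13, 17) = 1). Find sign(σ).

Start at x=4: 4 → 1 → 13 → 16 → 4 (one orbit).
5 cycles of lengths [4, 4, 4, 4, 1].
5 cycles on 17: each ℓ→(−1)^(ℓ−1), product (−1)^12 = +1.
Via Zolotarev, sign(π_{13}) = (13|17) = +1.

+1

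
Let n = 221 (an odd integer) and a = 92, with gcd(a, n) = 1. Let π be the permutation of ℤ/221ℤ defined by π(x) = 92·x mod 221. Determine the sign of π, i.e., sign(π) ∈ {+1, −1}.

-1

Start at x=40: 40 → 144 → 209 → 1 → 92 → 66 → 105 → … (one orbit).
Decompose π into cycles: lengths [16, 16, 16, 16, 16, 16, 16, 16, 16, 16, 16, 16, 16, 1, 1, 1, 1, 1, 1, 1, 1, 1, 1, 1, 1, 1] (26 cycles, including the fixed point 0).
Σ(ℓ_i−1) = 221−26 = 195; sign = (−1)^195 = -1.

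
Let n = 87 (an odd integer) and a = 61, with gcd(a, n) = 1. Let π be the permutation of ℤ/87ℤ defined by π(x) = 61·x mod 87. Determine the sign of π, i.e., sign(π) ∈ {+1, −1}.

Orbit of 70 under x↦61x: [70, 7, 79, 34, 73, 16, 19]… (length divides ord_87(61)).
Decompose π into cycles: lengths [28, 28, 28, 1, 1, 1] (6 cycles, including the fixed point 0).
n − c = 87 − 6 = 81; sign = (−1)^81 = -1.

-1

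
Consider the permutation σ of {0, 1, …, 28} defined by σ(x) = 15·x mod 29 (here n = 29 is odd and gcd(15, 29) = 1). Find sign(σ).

Trace 24: π^k(24) = [24, 12, 6, 3, 16, 8, 4] for k=0..6.
2 cycles of lengths [28, 1].
sign(π) = (−1)^{n − #cycles} = (−1)^{29−2} = (−1)^27 = -1.
(15|29)_J = -1 (Zolotarev's lemma cross-check).

-1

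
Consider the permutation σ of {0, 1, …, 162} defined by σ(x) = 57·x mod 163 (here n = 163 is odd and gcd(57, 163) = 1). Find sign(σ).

+1

Start at x=158: 158 → 41 → 55 → 38 → 47 → 71 → 135 → … (one orbit).
Cycle type of π: 81×2 + 1; total 3 cycles.
163 − 3 = 160 transpositions; sign(π) = (−1)^160 = +1.
Check: (57/163) = +1 by Zolotarev.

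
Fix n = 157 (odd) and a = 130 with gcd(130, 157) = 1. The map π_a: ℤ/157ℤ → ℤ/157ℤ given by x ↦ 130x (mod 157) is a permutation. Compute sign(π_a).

+1

Orbit of 93 under x↦130x: [93, 1, 130, 101, 99, 153, 108]… (length divides ord_157(130)).
Cycle lengths of π_130 on ℤ/157ℤ: [13, 13, 13, 13, 13, 13, 13, 13, 13, 13, 13, 13, 1]; 13 cycles in total.
13 cycles on 157: each ℓ→(−1)^(ℓ−1), product (−1)^144 = +1.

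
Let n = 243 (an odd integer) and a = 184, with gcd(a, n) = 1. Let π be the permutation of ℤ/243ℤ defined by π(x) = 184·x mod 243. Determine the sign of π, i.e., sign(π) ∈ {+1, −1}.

Trace 1: π^k(1) = [1, 184, 79, 199, 166, 169, 235] for k=0..6.
Cycle lengths of π_184 on ℤ/243ℤ: [81, 81, 27, 27, 9, 9, 3, 3, 1, 1, 1]; 11 cycles in total.
243 − 11 = 232 transpositions; sign(π) = (−1)^232 = +1.
Zolotarev: (184|243) = +1, matching the cycle-count sign.

+1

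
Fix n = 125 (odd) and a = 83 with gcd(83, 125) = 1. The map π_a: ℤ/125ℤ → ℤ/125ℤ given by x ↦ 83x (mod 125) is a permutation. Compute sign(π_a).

Start at x=73: 73 → 59 → 22 → 76 → 58 → 64 → 62 → … (one orbit).
The orbit structure of x ↦ 83x mod 125: 4 orbits of sizes [100, 20, 4, 1].
sign(π) = (−1)^{n − #cycles} = (−1)^{125−4} = (−1)^121 = -1.
The Jacobi symbol (83|125) = -1 (Zolotarev) agrees.

-1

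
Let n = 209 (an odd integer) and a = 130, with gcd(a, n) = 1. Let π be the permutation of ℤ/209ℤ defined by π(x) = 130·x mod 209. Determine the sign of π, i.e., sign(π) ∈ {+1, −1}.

Start at x=5: 5 → 23 → 64 → 169 → 25 → 115 → 111 → … (one orbit).
The orbit structure of x ↦ 130x mod 209: 9 orbits of sizes [45, 45, 45, 45, 9, 9, 5, 5, 1].
9 cycles on 209: each ℓ→(−1)^(ℓ−1), product (−1)^200 = +1.

+1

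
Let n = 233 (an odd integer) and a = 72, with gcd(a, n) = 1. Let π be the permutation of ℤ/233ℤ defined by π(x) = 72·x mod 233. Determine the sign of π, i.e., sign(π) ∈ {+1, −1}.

+1

Trace 219: π^k(219) = [219, 157, 120, 19, 203, 170, 124] for k=0..6.
3 cycles of lengths [116, 116, 1].
With 3 cycles on 233 points, sign = (−1)^{233−3} = +1.
(72|233)_J = +1 (Zolotarev's lemma cross-check).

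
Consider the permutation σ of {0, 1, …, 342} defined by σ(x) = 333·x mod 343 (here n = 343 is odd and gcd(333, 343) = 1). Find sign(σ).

+1

Trace 225: π^k(225) = [225, 151, 205, 8, 263, 114, 232] for k=0..6.
π_333 has 7 disjoint cycles with lengths [147, 147, 21, 21, 3, 3, 1] on {0,…,342}.
sign(π) = (−1)^{n − #cycles} = (−1)^{343−7} = (−1)^336 = +1.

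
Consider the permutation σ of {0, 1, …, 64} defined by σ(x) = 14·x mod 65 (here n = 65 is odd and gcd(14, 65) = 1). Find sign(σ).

Start at x=1: 1 → 14 → 1 (one orbit).
Decompose π into cycles: lengths [2, 2, 2, 2, 2, 2, 2, 2, 2, 2, 2, 2, 2, 2, 2, 2, 2, 2, 2, 2, 2, 2, 2, 2, 2, 2, 1, 1, 1, 1, 1, 1, 1, 1, 1, 1, 1, 1, 1] (39 cycles, including the fixed point 0).
Σ(ℓ_i−1) = 65−39 = 26; sign = (−1)^26 = +1.
The Jacobi symbol (14|65) = +1 (Zolotarev) agrees.

+1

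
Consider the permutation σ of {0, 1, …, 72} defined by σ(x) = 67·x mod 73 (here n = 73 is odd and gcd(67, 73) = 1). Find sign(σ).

+1

Start at x=12: 12 → 1 → 67 → 36 → 3 → 55 → 35 → … (one orbit).
3 cycles of lengths [36, 36, 1].
3 cycles on 73: each ℓ→(−1)^(ℓ−1), product (−1)^70 = +1.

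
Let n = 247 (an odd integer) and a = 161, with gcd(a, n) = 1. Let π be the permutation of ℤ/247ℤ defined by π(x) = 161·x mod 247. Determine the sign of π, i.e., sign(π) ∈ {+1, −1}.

Orbit of 1 under x↦161x: [1, 161, 233, 216, 196, 187, 220]… (length divides ord_247(161)).
Cycle lengths of π_161 on ℤ/247ℤ: [36, 36, 36, 36, 36, 36, 9, 9, 4, 4, 4, 1]; 12 cycles in total.
247 − 12 = 235 transpositions; sign(π) = (−1)^235 = -1.

-1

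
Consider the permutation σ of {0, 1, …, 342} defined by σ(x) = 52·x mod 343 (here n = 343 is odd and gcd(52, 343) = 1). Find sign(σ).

-1

Start at x=268: 268 → 216 → 256 → 278 → 50 → 199 → 58 → … (one orbit).
Cycle lengths of π_52 on ℤ/343ℤ: [294, 42, 6, 1]; 4 cycles in total.
343 − 4 = 339 transpositions; sign(π) = (−1)^339 = -1.
(52|343)_J = -1 (Zolotarev's lemma cross-check).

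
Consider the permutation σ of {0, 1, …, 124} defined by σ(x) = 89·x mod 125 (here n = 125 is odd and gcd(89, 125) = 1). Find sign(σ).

+1

Trace 121: π^k(121) = [121, 19, 66, 124, 36, 79, 31] for k=0..6.
The orbit structure of x ↦ 89x mod 125: 7 orbits of sizes [50, 50, 10, 10, 2, 2, 1].
7 cycles on 125: each ℓ→(−1)^(ℓ−1), product (−1)^118 = +1.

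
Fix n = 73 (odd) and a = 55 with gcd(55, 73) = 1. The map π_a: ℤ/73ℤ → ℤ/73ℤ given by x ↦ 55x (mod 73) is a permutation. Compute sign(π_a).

+1

Start at x=8: 8 → 2 → 37 → 64 → 16 → 4 → 1 → … (one orbit).
Decompose π into cycles: lengths [9, 9, 9, 9, 9, 9, 9, 9, 1] (9 cycles, including the fixed point 0).
Σ(ℓ_i−1) = 73−9 = 64; sign = (−1)^64 = +1.
Via Zolotarev, sign(π_{55}) = (55|73) = +1.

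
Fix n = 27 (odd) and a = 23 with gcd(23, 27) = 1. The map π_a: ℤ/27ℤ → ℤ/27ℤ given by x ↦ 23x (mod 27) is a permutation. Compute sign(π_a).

Orbit of 26 under x↦23x: [26, 4, 11, 10, 14, 25, 8]… (length divides ord_27(23)).
π_23 has 4 disjoint cycles with lengths [18, 6, 2, 1] on {0,…,26}.
sign(π) = (−1)^{n − #cycles} = (−1)^{27−4} = (−1)^23 = -1.
Zolotarev: (23|27) = -1, matching the cycle-count sign.

-1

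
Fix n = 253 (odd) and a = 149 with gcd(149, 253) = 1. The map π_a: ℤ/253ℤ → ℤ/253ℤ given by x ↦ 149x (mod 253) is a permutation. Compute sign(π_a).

+1

Start at x=225: 225 → 129 → 246 → 222 → 188 → 182 → 47 → … (one orbit).
Cycle lengths of π_149 on ℤ/253ℤ: [110, 110, 22, 10, 1]; 5 cycles in total.
With 5 cycles on 253 points, sign = (−1)^{253−5} = +1.
The Jacobi symbol (149|253) = +1 (Zolotarev) agrees.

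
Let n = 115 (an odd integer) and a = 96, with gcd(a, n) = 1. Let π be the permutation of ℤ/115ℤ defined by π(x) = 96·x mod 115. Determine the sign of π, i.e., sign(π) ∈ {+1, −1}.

Orbit of 81 under x↦96x: [81, 71, 31, 101, 36, 6, 1]… (length divides ord_115(96)).
Cycle type of π: 11×10 + 1×5; total 15 cycles.
Σ(ℓ_i−1) = 115−15 = 100; sign = (−1)^100 = +1.

+1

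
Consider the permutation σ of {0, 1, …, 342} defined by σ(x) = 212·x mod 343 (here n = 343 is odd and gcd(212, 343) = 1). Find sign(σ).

Trace 127: π^k(127) = [127, 170, 25, 155, 275, 333, 281] for k=0..6.
Cycle type of π: 147×2 + 21×2 + 3×2 + 1; total 7 cycles.
7 cycles on 343: each ℓ→(−1)^(ℓ−1), product (−1)^336 = +1.
Zolotarev: (212|343) = +1, matching the cycle-count sign.

+1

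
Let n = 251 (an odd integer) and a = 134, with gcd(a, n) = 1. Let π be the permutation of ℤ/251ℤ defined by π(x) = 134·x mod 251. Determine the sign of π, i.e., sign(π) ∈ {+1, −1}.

Trace 9: π^k(9) = [9, 202, 211, 162, 122, 33, 155] for k=0..6.
2 cycles of lengths [250, 1].
n − c = 251 − 2 = 249; sign = (−1)^249 = -1.

-1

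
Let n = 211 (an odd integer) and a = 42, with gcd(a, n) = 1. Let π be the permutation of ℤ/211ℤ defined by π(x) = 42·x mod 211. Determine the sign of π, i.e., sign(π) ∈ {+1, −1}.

-1

Start at x=193: 193 → 88 → 109 → 147 → 55 → 200 → 171 → … (one orbit).
Decompose π into cycles: lengths [70, 70, 70, 1] (4 cycles, including the fixed point 0).
With 4 cycles on 211 points, sign = (−1)^{211−4} = -1.
Via Zolotarev, sign(π_{42}) = (42|211) = -1.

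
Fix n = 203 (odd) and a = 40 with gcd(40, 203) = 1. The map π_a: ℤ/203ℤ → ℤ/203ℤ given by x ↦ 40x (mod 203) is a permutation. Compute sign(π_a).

Orbit of 66 under x↦40x: [66, 1, 40, 179, 55, 170, 101]… (length divides ord_203(40)).
Cycle type of π: 84×2 + 28 + 6 + 1; total 5 cycles.
sign(π) = (−1)^{n − #cycles} = (−1)^{203−5} = (−1)^198 = +1.
Via Zolotarev, sign(π_{40}) = (40|203) = +1.

+1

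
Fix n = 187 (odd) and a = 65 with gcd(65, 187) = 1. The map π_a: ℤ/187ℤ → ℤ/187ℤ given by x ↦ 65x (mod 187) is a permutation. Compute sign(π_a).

+1

Trace 111: π^k(111) = [111, 109, 166, 131, 100, 142, 67] for k=0..6.
Cycle type of π: 16×11 + 2×5 + 1; total 17 cycles.
Σ(ℓ_i−1) = 187−17 = 170; sign = (−1)^170 = +1.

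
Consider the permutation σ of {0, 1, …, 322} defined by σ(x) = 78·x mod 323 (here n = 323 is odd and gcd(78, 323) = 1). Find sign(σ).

+1

Start at x=181: 181 → 229 → 97 → 137 → 27 → 168 → 184 → … (one orbit).
π_78 has 5 disjoint cycles with lengths [144, 144, 18, 16, 1] on {0,…,322}.
sign(π) = (−1)^{n − #cycles} = (−1)^{323−5} = (−1)^318 = +1.
(78|323)_J = +1 (Zolotarev's lemma cross-check).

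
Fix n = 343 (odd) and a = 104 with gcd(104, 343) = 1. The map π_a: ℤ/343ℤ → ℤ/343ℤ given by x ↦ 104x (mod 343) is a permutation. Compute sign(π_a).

-1

Start at x=272: 272 → 162 → 41 → 148 → 300 → 330 → 20 → … (one orbit).
Cycle type of π: 98×3 + 14×3 + 2×3 + 1; total 10 cycles.
sign(π) = (−1)^{n − #cycles} = (−1)^{343−10} = (−1)^333 = -1.
Zolotarev: (104|343) = -1, matching the cycle-count sign.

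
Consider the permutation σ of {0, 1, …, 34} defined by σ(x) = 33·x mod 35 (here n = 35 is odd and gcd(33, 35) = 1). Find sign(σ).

Trace 27: π^k(27) = [27, 16, 3, 29, 12, 11, 13] for k=0..6.
Cycle lengths of π_33 on ℤ/35ℤ: [12, 12, 6, 4, 1]; 5 cycles in total.
5 cycles on 35: each ℓ→(−1)^(ℓ−1), product (−1)^30 = +1.

+1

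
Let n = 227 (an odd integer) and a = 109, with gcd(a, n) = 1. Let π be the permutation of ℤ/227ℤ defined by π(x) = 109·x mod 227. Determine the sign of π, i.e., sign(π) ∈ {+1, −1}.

+1

Orbit of 75 under x↦109x: [75, 3, 100, 4, 209, 81, 203]… (length divides ord_227(109)).
π_109 has 3 disjoint cycles with lengths [113, 113, 1] on {0,…,226}.
3 cycles on 227: each ℓ→(−1)^(ℓ−1), product (−1)^224 = +1.
(109|227)_J = +1 (Zolotarev's lemma cross-check).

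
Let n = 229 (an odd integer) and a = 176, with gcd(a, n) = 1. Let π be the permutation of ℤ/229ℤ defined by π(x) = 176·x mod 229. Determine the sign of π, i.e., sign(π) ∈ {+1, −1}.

Start at x=64: 64 → 43 → 11 → 104 → 213 → 161 → 169 → … (one orbit).
π_176 has 7 disjoint cycles with lengths [38, 38, 38, 38, 38, 38, 1] on {0,…,228}.
With 7 cycles on 229 points, sign = (−1)^{229−7} = +1.
Zolotarev: (176|229) = +1, matching the cycle-count sign.

+1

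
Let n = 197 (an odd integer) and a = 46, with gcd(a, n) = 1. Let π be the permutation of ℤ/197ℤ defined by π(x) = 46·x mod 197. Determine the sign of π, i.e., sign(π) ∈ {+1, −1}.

Start at x=192: 192 → 164 → 58 → 107 → 194 → 59 → 153 → … (one orbit).
π_46 has 2 disjoint cycles with lengths [196, 1] on {0,…,196}.
sign(π) = (−1)^{n − #cycles} = (−1)^{197−2} = (−1)^195 = -1.
Zolotarev: (46|197) = -1, matching the cycle-count sign.

-1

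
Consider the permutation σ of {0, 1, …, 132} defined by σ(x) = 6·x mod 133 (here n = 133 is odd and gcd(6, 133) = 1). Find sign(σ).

-1

Trace 111: π^k(111) = [111, 1, 6, 36, 83, 99, 62] for k=0..6.
Cycle type of π: 18×6 + 9×2 + 2×3 + 1; total 12 cycles.
With 12 cycles on 133 points, sign = (−1)^{133−12} = -1.
Zolotarev: (6|133) = -1, matching the cycle-count sign.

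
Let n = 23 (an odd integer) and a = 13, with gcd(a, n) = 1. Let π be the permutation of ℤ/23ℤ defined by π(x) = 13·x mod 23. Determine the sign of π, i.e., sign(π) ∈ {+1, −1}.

+1

Trace 9: π^k(9) = [9, 2, 3, 16, 1, 13, 8] for k=0..6.
Decompose π into cycles: lengths [11, 11, 1] (3 cycles, including the fixed point 0).
23 − 3 = 20 transpositions; sign(π) = (−1)^20 = +1.
Zolotarev: (13|23) = +1, matching the cycle-count sign.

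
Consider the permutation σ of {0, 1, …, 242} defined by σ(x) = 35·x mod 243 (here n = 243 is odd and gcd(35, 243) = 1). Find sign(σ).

Orbit of 91 under x↦35x: [91, 26, 181, 17, 109, 170, 118]… (length divides ord_243(35)).
Decompose π into cycles: lengths [54, 54, 54, 18, 18, 18, 6, 6, 6, 2, 2, 2, 2, 1] (14 cycles, including the fixed point 0).
n − c = 243 − 14 = 229; sign = (−1)^229 = -1.

-1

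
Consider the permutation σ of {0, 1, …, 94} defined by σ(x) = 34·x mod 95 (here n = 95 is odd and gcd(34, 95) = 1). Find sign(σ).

Start at x=26: 26 → 29 → 36 → 84 → 6 → 14 → 1 → … (one orbit).
8 cycles of lengths [18, 18, 18, 18, 18, 2, 2, 1].
Σ(ℓ_i−1) = 95−8 = 87; sign = (−1)^87 = -1.
Check: (34/95) = -1 by Zolotarev.

-1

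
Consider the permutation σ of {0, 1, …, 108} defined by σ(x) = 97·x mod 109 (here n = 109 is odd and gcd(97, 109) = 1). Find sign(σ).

Trace 25: π^k(25) = [25, 27, 3, 73, 105, 48, 78] for k=0..6.
Cycle type of π: 27×4 + 1; total 5 cycles.
Σ(ℓ_i−1) = 109−5 = 104; sign = (−1)^104 = +1.

+1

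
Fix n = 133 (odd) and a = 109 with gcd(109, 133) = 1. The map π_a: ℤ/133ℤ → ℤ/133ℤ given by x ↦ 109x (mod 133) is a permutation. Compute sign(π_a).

-1

Start at x=130: 130 → 72 → 1 → 109 → 44 → 8 → 74 → … (one orbit).
π_109 has 10 disjoint cycles with lengths [18, 18, 18, 18, 18, 18, 18, 3, 3, 1] on {0,…,132}.
133 − 10 = 123 transpositions; sign(π) = (−1)^123 = -1.
The Jacobi symbol (109|133) = -1 (Zolotarev) agrees.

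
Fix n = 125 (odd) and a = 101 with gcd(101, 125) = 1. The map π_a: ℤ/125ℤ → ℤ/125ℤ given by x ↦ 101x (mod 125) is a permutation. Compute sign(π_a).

Orbit of 26 under x↦101x: [26, 1, 101, 76, 51]… (length divides ord_125(101)).
45 cycles of lengths [5, 5, 5, 5, 5, 5, 5, 5, 5, 5, 5, 5, 5, 5, 5, 5, 5, 5, 5, 5, 1, 1, 1, 1, 1, 1, 1, 1, 1, 1, 1, 1, 1, 1, 1, 1, 1, 1, 1, 1, 1, 1, 1, 1, 1].
n − c = 125 − 45 = 80; sign = (−1)^80 = +1.

+1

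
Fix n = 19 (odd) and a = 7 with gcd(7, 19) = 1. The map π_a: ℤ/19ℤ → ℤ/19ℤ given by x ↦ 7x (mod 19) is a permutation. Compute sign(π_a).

+1

Orbit of 1 under x↦7x: [1, 7, 11]… (length divides ord_19(7)).
7 cycles of lengths [3, 3, 3, 3, 3, 3, 1].
Σ(ℓ_i−1) = 19−7 = 12; sign = (−1)^12 = +1.
Zolotarev: (7|19) = +1, matching the cycle-count sign.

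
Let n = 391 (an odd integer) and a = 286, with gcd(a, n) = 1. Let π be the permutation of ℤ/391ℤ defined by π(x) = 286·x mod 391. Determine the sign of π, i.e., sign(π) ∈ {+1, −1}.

+1

Start at x=88: 88 → 144 → 129 → 140 → 158 → 223 → 45 → … (one orbit).
5 cycles of lengths [176, 176, 22, 16, 1].
5 cycles on 391: each ℓ→(−1)^(ℓ−1), product (−1)^386 = +1.
Zolotarev: (286|391) = +1, matching the cycle-count sign.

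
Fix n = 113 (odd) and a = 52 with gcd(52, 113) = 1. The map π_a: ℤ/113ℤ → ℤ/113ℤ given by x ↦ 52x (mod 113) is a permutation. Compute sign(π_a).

Start at x=53: 53 → 44 → 28 → 100 → 2 → 104 → 97 → … (one orbit).
Cycle type of π: 56×2 + 1; total 3 cycles.
With 3 cycles on 113 points, sign = (−1)^{113−3} = +1.
The Jacobi symbol (52|113) = +1 (Zolotarev) agrees.

+1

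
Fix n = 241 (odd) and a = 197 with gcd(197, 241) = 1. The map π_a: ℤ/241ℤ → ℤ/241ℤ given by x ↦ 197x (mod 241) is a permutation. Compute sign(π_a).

Orbit of 111 under x↦197x: [111, 177, 165, 211, 115, 1, 197]… (length divides ord_241(197)).
The orbit structure of x ↦ 197x mod 241: 16 orbits of sizes [16, 16, 16, 16, 16, 16, 16, 16, 16, 16, 16, 16, 16, 16, 16, 1].
16 cycles on 241: each ℓ→(−1)^(ℓ−1), product (−1)^225 = -1.

-1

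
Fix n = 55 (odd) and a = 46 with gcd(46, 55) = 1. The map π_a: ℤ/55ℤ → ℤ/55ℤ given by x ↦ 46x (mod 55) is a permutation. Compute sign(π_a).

-1

Start at x=51: 51 → 36 → 6 → 1 → 46 → 26 → 41 → … (one orbit).
Cycle type of π: 10×5 + 1×5; total 10 cycles.
10 cycles on 55: each ℓ→(−1)^(ℓ−1), product (−1)^45 = -1.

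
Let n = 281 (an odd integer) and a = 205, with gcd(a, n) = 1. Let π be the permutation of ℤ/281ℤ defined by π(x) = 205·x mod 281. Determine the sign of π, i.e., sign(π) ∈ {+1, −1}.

-1

Start at x=218: 218 → 11 → 7 → 30 → 249 → 184 → 66 → … (one orbit).
π_205 has 2 disjoint cycles with lengths [280, 1] on {0,…,280}.
Σ(ℓ_i−1) = 281−2 = 279; sign = (−1)^279 = -1.
Check: (205/281) = -1 by Zolotarev.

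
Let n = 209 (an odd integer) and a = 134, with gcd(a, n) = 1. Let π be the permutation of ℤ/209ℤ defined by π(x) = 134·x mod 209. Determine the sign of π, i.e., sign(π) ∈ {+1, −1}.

Orbit of 172 under x↦134x: [172, 58, 39, 1, 134, 191, 96]… (length divides ord_209(134)).
Decompose π into cycles: lengths [10, 10, 10, 10, 10, 10, 10, 10, 10, 10, 10, 10, 10, 10, 10, 10, 10, 10, 10, 1, 1, 1, 1, 1, 1, 1, 1, 1, 1, 1, 1, 1, 1, 1, 1, 1, 1, 1] (38 cycles, including the fixed point 0).
With 38 cycles on 209 points, sign = (−1)^{209−38} = -1.

-1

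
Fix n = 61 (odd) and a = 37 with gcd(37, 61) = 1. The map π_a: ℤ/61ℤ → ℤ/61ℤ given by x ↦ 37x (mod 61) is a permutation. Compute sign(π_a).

Trace 20: π^k(20) = [20, 8, 52, 33, 1, 37, 27] for k=0..6.
The orbit structure of x ↦ 37x mod 61: 4 orbits of sizes [20, 20, 20, 1].
sign(π) = (−1)^{n − #cycles} = (−1)^{61−4} = (−1)^57 = -1.
Zolotarev: (37|61) = -1, matching the cycle-count sign.

-1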